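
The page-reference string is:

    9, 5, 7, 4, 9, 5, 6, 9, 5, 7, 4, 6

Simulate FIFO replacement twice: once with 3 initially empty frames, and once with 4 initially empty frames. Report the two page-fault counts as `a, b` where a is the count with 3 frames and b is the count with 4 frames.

9, 10

3 frames: F F F F F F F . . F F . → 9 faults.
4 frames: F F F F . . F F F F F F → 10 faults.
10 > 9: adding a frame increased faults — Belady's anomaly.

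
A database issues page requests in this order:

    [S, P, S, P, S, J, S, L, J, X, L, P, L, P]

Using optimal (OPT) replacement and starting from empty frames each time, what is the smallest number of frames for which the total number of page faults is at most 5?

3

f=1: 14 faults
f=2: 6 faults
f=3: 5 faults
f=4: 5 faults
f=5: 5 faults
Smallest f with faults ≤ 5 is 3.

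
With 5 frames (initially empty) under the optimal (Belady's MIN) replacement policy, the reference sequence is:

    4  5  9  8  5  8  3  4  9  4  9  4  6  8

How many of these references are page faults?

6

4 → miss, frames [4]
5 → miss, frames [4, 5]
9 → miss, frames [4, 5, 9]
8 → miss, frames [4, 5, 9, 8]
5 → hit
8 → hit
3 → miss, frames [4, 5, 9, 8, 3]
4 → hit
9 → hit
4 → hit
9 → hit
4 → hit
6 → miss, evict 3, frames [4, 5, 9, 8, 6]
8 → hit
Page faults: 6.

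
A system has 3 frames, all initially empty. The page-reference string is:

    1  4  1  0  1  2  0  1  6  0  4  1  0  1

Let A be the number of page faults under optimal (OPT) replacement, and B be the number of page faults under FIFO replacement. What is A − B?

Under OPT: F F . F . F . . F . F . . . → 6 faults.
Under FIFO: F F . F . F . F F F F F . . → 9 faults.
A − B = 6 − 9 = -3.

-3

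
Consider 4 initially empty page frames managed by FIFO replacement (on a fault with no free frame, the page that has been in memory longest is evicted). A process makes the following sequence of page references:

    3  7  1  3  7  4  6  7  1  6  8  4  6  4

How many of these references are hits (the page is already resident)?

8

3 → miss, frames (3)
7 → miss, frames (3 7)
1 → miss, frames (3 7 1)
3 → hit
7 → hit
4 → miss, frames (3 7 1 4)
6 → miss, evict 3, frames (7 1 4 6)
7 → hit
1 → hit
6 → hit
8 → miss, evict 7, frames (1 4 6 8)
4 → hit
6 → hit
4 → hit
Hits: 8.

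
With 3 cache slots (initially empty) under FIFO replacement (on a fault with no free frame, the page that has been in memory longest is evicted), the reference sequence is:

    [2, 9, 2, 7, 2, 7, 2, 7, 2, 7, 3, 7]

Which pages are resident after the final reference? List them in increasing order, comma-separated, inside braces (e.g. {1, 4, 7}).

2 -> fault, frames [2]
9 -> fault, frames [2, 9]
2 -> hit
7 -> fault, frames [2, 9, 7]
2 -> hit
7 -> hit
2 -> hit
7 -> hit
2 -> hit
7 -> hit
3 -> fault, evict 2, frames [9, 7, 3]
7 -> hit

{3, 7, 9}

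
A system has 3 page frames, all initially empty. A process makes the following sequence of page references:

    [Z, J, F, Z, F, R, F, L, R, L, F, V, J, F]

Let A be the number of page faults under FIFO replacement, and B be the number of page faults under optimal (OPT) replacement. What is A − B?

Under FIFO: F F F . . F . F . . . F F F → 8 faults.
Under OPT: F F F . . F . F . . . F F . → 7 faults.
A − B = 8 − 7 = 1.

1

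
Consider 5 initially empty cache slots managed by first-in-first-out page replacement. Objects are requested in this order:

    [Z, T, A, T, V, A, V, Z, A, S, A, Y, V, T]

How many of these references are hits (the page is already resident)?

8

Z: miss, frames [Z]
T: miss, frames [Z, T]
A: miss, frames [Z, T, A]
T: hit
V: miss, frames [Z, T, A, V]
A: hit
V: hit
Z: hit
A: hit
S: miss, frames [Z, T, A, V, S]
A: hit
Y: miss, evict Z, frames [T, A, V, S, Y]
V: hit
T: hit
Hits: 8.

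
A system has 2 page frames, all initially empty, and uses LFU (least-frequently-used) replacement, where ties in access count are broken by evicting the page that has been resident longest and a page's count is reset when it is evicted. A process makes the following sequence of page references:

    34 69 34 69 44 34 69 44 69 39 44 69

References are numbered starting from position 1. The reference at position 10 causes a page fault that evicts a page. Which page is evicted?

44

pos 1: 34 → miss, frames {34}
pos 2: 69 → miss, frames {34,69}
pos 3: 34 → hit
pos 4: 69 → hit
pos 5: 44 → miss, evict 34, frames {69,44}
pos 6: 34 → miss, evict 44, frames {69,34}
pos 7: 69 → hit
pos 8: 44 → miss, evict 34, frames {69,44}
pos 9: 69 → hit
pos 10: 39 → miss, evict 44, frames {69,39}
At position 10, page 44 is evicted.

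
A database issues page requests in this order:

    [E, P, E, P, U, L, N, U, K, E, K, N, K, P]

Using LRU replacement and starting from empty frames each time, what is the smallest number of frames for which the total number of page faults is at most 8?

4

f=1: 14 faults
f=2: 10 faults
f=3: 9 faults
f=4: 8 faults
f=5: 8 faults
f=6: 6 faults
Smallest f with faults ≤ 8 is 4.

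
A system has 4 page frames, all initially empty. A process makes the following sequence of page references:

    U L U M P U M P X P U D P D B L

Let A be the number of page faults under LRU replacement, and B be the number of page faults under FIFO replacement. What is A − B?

-1

Under LRU: F F . F F . . . F . . F . . F F → 8 faults.
Under FIFO: F F . F F . . . F . F F . . F F → 9 faults.
A − B = 8 − 9 = -1.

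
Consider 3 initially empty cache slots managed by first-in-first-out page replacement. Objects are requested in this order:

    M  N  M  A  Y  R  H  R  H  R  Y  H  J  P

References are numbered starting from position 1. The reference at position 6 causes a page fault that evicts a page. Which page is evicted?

pos 1: M: miss, frames [M]
pos 2: N: miss, frames [M, N]
pos 3: M: hit
pos 4: A: miss, frames [M, N, A]
pos 5: Y: miss, evict M, frames [N, A, Y]
pos 6: R: miss, evict N, frames [A, Y, R]
At position 6, page N is evicted.

N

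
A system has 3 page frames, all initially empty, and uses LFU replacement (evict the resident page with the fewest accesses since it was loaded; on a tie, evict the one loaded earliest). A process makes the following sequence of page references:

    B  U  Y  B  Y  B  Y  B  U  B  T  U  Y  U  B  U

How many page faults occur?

B → miss, frames (B)
U → miss, frames (B U)
Y → miss, frames (B U Y)
B → hit
Y → hit
B → hit
Y → hit
B → hit
U → hit
B → hit
T → miss, evict U, frames (B Y T)
U → miss, evict T, frames (B Y U)
Y → hit
U → hit
B → hit
U → hit
Page faults: 5.

5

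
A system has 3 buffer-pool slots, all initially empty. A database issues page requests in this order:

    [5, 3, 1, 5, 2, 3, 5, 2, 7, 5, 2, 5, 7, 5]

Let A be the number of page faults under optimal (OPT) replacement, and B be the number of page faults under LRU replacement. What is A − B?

-1

Under OPT: F F F . F . . . F . . . . . → 5 faults.
Under LRU: F F F . F F . . F . . . . . → 6 faults.
A − B = 5 − 6 = -1.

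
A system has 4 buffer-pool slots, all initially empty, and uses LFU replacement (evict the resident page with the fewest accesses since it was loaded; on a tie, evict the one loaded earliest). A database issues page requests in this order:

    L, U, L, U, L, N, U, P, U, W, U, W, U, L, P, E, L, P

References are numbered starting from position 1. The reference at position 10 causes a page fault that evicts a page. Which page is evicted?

N

pos 1: L: miss, frames {L}
pos 2: U: miss, frames {L,U}
pos 3: L: hit
pos 4: U: hit
pos 5: L: hit
pos 6: N: miss, frames {L,U,N}
pos 7: U: hit
pos 8: P: miss, frames {L,U,N,P}
pos 9: U: hit
pos 10: W: miss, evict N, frames {L,U,P,W}
At position 10, page N is evicted.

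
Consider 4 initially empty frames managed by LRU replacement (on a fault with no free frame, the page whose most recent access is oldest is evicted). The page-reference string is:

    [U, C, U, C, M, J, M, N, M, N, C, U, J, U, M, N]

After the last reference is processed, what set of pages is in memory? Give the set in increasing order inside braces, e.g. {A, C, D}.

{J, M, N, U}

U -> fault, frames {U}
C -> fault, frames {U,C}
U -> hit
C -> hit
M -> fault, frames {U,C,M}
J -> fault, frames {U,C,M,J}
M -> hit
N -> fault, evict U, frames {C,J,M,N}
M -> hit
N -> hit
C -> hit
U -> fault, evict J, frames {M,N,C,U}
J -> fault, evict M, frames {N,C,U,J}
U -> hit
M -> fault, evict N, frames {C,J,U,M}
N -> fault, evict C, frames {J,U,M,N}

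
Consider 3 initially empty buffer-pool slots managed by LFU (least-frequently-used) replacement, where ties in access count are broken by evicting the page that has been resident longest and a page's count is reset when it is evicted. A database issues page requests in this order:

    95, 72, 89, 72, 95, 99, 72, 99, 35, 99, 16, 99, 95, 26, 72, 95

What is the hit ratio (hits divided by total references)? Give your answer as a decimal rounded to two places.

0.44

95 -> fault, frames (95)
72 -> fault, frames (95 72)
89 -> fault, frames (95 72 89)
72 -> hit
95 -> hit
99 -> fault, evict 89, frames (95 72 99)
72 -> hit
99 -> hit
35 -> fault, evict 95, frames (72 99 35)
99 -> hit
16 -> fault, evict 35, frames (72 99 16)
99 -> hit
95 -> fault, evict 16, frames (72 99 95)
26 -> fault, evict 95, frames (72 99 26)
72 -> hit
95 -> fault, evict 26, frames (72 99 95)
Hits: 7 of 16 references → 7/16 = 0.4375.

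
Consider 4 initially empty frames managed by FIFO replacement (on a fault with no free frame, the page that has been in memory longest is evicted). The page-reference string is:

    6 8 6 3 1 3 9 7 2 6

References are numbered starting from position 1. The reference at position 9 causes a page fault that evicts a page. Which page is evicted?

pos 1: 6 → miss, frames {6}
pos 2: 8 → miss, frames {6,8}
pos 3: 6 → hit
pos 4: 3 → miss, frames {6,8,3}
pos 5: 1 → miss, frames {6,8,3,1}
pos 6: 3 → hit
pos 7: 9 → miss, evict 6, frames {8,3,1,9}
pos 8: 7 → miss, evict 8, frames {3,1,9,7}
pos 9: 2 → miss, evict 3, frames {1,9,7,2}
At position 9, page 3 is evicted.

3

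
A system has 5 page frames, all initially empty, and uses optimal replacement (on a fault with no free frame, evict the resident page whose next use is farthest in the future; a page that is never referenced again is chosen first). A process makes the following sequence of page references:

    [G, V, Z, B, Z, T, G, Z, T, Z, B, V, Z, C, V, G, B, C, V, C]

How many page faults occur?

G -> fault, frames {G}
V -> fault, frames {G,V}
Z -> fault, frames {G,V,Z}
B -> fault, frames {G,V,Z,B}
Z -> hit
T -> fault, frames {G,V,Z,B,T}
G -> hit
Z -> hit
T -> hit
Z -> hit
B -> hit
V -> hit
Z -> hit
C -> fault, evict T, frames {G,V,Z,B,C}
V -> hit
G -> hit
B -> hit
C -> hit
V -> hit
C -> hit
Page faults: 6.

6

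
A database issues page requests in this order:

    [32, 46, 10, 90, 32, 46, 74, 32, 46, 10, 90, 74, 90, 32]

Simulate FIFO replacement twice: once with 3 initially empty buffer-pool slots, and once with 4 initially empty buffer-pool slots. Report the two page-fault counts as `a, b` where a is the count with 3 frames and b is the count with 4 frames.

3 frames: F F F F F F F . . F F . . F → 10 faults.
4 frames: F F F F . . F F F F F F . F → 11 faults.
11 > 10: adding a frame increased faults — Belady's anomaly.

10, 11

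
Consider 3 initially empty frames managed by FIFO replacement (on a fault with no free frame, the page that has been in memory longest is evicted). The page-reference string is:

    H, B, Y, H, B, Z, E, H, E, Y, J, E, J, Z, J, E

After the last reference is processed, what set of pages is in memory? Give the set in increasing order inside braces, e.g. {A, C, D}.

{E, J, Z}

H → fault, frames (H)
B → fault, frames (H B)
Y → fault, frames (H B Y)
H → hit
B → hit
Z → fault, evict H, frames (B Y Z)
E → fault, evict B, frames (Y Z E)
H → fault, evict Y, frames (Z E H)
E → hit
Y → fault, evict Z, frames (E H Y)
J → fault, evict E, frames (H Y J)
E → fault, evict H, frames (Y J E)
J → hit
Z → fault, evict Y, frames (J E Z)
J → hit
E → hit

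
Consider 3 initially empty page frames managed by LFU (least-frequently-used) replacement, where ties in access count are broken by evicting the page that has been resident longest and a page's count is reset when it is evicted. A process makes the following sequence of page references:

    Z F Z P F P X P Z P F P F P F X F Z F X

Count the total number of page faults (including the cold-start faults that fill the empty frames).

8

Z → fault, frames {Z}
F → fault, frames {Z,F}
Z → hit
P → fault, frames {Z,F,P}
F → hit
P → hit
X → fault, evict Z, frames {F,P,X}
P → hit
Z → fault, evict X, frames {F,P,Z}
P → hit
F → hit
P → hit
F → hit
P → hit
F → hit
X → fault, evict Z, frames {F,P,X}
F → hit
Z → fault, evict X, frames {F,P,Z}
F → hit
X → fault, evict Z, frames {F,P,X}
Page faults: 8.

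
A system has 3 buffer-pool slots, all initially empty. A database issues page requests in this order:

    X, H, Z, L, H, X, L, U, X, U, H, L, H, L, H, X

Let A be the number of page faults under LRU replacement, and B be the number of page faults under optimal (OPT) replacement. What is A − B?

3

Under LRU: F F F F . F . F . . F F . . . F → 9 faults.
Under OPT: F F F F . . . F . . . F . . . . → 6 faults.
A − B = 9 − 6 = 3.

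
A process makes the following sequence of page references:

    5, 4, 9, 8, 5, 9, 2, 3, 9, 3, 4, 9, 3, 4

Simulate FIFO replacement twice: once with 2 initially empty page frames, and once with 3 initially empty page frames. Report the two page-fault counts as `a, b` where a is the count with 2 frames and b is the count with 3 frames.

11, 9

2 frames: F F F F F F F F F . F . F . → 11 faults.
3 frames: F F F F F . F F F . F . . . → 9 faults.
9 < 11: adding a frame reduced faults, as is typical.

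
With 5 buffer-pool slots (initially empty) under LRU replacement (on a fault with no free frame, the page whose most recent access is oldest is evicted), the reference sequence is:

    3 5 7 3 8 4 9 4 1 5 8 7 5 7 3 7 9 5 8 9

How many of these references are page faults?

3 -> miss, frames (3)
5 -> miss, frames (3 5)
7 -> miss, frames (3 5 7)
3 -> hit
8 -> miss, frames (5 7 3 8)
4 -> miss, frames (5 7 3 8 4)
9 -> miss, evict 5, frames (7 3 8 4 9)
4 -> hit
1 -> miss, evict 7, frames (3 8 9 4 1)
5 -> miss, evict 3, frames (8 9 4 1 5)
8 -> hit
7 -> miss, evict 9, frames (4 1 5 8 7)
5 -> hit
7 -> hit
3 -> miss, evict 4, frames (1 8 5 7 3)
7 -> hit
9 -> miss, evict 1, frames (8 5 3 7 9)
5 -> hit
8 -> hit
9 -> hit
Page faults: 11.

11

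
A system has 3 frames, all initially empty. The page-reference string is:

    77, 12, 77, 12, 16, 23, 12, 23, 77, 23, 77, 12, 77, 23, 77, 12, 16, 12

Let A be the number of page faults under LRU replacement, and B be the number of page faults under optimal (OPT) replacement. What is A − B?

Under LRU: F F . . F F . . F . . . . . . . F . → 6 faults.
Under OPT: F F . . F F . . . . . . . . . . F . → 5 faults.
A − B = 6 − 5 = 1.

1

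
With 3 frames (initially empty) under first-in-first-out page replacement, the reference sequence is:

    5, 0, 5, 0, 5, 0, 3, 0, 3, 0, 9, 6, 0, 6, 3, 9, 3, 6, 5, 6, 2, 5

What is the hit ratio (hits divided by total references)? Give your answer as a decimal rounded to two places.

5 -> miss, frames {5}
0 -> miss, frames {5,0}
5 -> hit
0 -> hit
5 -> hit
0 -> hit
3 -> miss, frames {5,0,3}
0 -> hit
3 -> hit
0 -> hit
9 -> miss, evict 5, frames {0,3,9}
6 -> miss, evict 0, frames {3,9,6}
0 -> miss, evict 3, frames {9,6,0}
6 -> hit
3 -> miss, evict 9, frames {6,0,3}
9 -> miss, evict 6, frames {0,3,9}
3 -> hit
6 -> miss, evict 0, frames {3,9,6}
5 -> miss, evict 3, frames {9,6,5}
6 -> hit
2 -> miss, evict 9, frames {6,5,2}
5 -> hit
Hits: 11 of 22 references → 11/22 = 0.5000.

0.50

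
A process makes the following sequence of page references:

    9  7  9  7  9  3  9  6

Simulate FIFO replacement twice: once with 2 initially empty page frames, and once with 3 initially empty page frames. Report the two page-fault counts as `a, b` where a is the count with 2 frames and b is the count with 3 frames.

2 frames: F F . . . F F F → 5 faults.
3 frames: F F . . . F . F → 4 faults.
4 < 5: adding a frame reduced faults, as is typical.

5, 4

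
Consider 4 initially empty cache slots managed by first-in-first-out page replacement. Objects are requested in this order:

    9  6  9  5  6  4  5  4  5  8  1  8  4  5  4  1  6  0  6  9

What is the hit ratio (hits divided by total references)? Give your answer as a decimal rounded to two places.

9 → miss, frames [9]
6 → miss, frames [9, 6]
9 → hit
5 → miss, frames [9, 6, 5]
6 → hit
4 → miss, frames [9, 6, 5, 4]
5 → hit
4 → hit
5 → hit
8 → miss, evict 9, frames [6, 5, 4, 8]
1 → miss, evict 6, frames [5, 4, 8, 1]
8 → hit
4 → hit
5 → hit
4 → hit
1 → hit
6 → miss, evict 5, frames [4, 8, 1, 6]
0 → miss, evict 4, frames [8, 1, 6, 0]
6 → hit
9 → miss, evict 8, frames [1, 6, 0, 9]
Hits: 11 of 20 references → 11/20 = 0.5500.

0.55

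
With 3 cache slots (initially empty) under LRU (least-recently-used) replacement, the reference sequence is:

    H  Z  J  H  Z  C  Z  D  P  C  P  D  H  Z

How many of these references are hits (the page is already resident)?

5

H -> miss, frames (H)
Z -> miss, frames (H Z)
J -> miss, frames (H Z J)
H -> hit
Z -> hit
C -> miss, evict J, frames (H Z C)
Z -> hit
D -> miss, evict H, frames (C Z D)
P -> miss, evict C, frames (Z D P)
C -> miss, evict Z, frames (D P C)
P -> hit
D -> hit
H -> miss, evict C, frames (P D H)
Z -> miss, evict P, frames (D H Z)
Hits: 5.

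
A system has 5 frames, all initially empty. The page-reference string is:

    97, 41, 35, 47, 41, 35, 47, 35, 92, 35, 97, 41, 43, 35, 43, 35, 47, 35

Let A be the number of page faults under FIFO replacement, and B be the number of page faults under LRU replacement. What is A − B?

Under FIFO: F F F F . . . . F . . . F . . . . . → 6 faults.
Under LRU: F F F F . . . . F . . . F . . . F . → 7 faults.
A − B = 6 − 7 = -1.

-1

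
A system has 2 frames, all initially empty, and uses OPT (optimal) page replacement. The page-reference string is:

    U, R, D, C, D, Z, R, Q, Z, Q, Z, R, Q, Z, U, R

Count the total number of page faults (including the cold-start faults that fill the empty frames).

U: miss, frames [U]
R: miss, frames [U, R]
D: miss, evict U, frames [R, D]
C: miss, evict R, frames [D, C]
D: hit
Z: miss, evict C, frames [D, Z]
R: miss, evict D, frames [Z, R]
Q: miss, evict R, frames [Z, Q]
Z: hit
Q: hit
Z: hit
R: miss, evict Z, frames [Q, R]
Q: hit
Z: miss, evict Q, frames [R, Z]
U: miss, evict Z, frames [R, U]
R: hit
Page faults: 10.

10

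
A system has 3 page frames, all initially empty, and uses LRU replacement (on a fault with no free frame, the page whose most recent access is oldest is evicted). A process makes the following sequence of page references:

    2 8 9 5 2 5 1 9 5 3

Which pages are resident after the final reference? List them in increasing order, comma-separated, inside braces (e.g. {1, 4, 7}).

{3, 5, 9}

2 → fault, frames {2}
8 → fault, frames {2,8}
9 → fault, frames {2,8,9}
5 → fault, evict 2, frames {8,9,5}
2 → fault, evict 8, frames {9,5,2}
5 → hit
1 → fault, evict 9, frames {2,5,1}
9 → fault, evict 2, frames {5,1,9}
5 → hit
3 → fault, evict 1, frames {9,5,3}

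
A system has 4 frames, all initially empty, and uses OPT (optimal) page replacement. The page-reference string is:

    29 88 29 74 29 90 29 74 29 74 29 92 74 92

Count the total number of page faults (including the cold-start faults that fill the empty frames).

29 → fault, frames {29}
88 → fault, frames {29,88}
29 → hit
74 → fault, frames {29,88,74}
29 → hit
90 → fault, frames {29,88,74,90}
29 → hit
74 → hit
29 → hit
74 → hit
29 → hit
92 → fault, evict 90, frames {29,88,74,92}
74 → hit
92 → hit
Page faults: 5.

5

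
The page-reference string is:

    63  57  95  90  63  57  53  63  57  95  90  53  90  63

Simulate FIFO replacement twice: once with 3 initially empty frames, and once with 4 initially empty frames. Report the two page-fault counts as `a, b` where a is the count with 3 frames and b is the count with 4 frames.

10, 11

3 frames: F F F F F F F . . F F . . F → 10 faults.
4 frames: F F F F . . F F F F F F . F → 11 faults.
11 > 10: adding a frame increased faults — Belady's anomaly.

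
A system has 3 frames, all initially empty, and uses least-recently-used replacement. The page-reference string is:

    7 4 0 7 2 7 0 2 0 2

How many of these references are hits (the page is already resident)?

7 → fault, frames [7]
4 → fault, frames [7, 4]
0 → fault, frames [7, 4, 0]
7 → hit
2 → fault, evict 4, frames [0, 7, 2]
7 → hit
0 → hit
2 → hit
0 → hit
2 → hit
Hits: 6.

6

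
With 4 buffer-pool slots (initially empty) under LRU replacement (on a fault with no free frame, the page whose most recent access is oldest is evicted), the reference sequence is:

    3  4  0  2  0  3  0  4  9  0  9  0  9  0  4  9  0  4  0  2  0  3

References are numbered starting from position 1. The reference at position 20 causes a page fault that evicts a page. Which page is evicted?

3

pos 1: 3 -> fault, frames {3}
pos 2: 4 -> fault, frames {3,4}
pos 3: 0 -> fault, frames {3,4,0}
pos 4: 2 -> fault, frames {3,4,0,2}
pos 5: 0 -> hit
pos 6: 3 -> hit
pos 7: 0 -> hit
pos 8: 4 -> hit
pos 9: 9 -> fault, evict 2, frames {3,0,4,9}
pos 10: 0 -> hit
pos 11: 9 -> hit
pos 12: 0 -> hit
pos 13: 9 -> hit
pos 14: 0 -> hit
pos 15: 4 -> hit
pos 16: 9 -> hit
pos 17: 0 -> hit
pos 18: 4 -> hit
pos 19: 0 -> hit
pos 20: 2 -> fault, evict 3, frames {9,4,0,2}
At position 20, page 3 is evicted.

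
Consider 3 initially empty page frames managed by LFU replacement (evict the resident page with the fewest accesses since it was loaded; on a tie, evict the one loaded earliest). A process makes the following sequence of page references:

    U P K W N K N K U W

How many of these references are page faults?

7

U: miss, frames (U)
P: miss, frames (U P)
K: miss, frames (U P K)
W: miss, evict U, frames (P K W)
N: miss, evict P, frames (K W N)
K: hit
N: hit
K: hit
U: miss, evict W, frames (K N U)
W: miss, evict U, frames (K N W)
Page faults: 7.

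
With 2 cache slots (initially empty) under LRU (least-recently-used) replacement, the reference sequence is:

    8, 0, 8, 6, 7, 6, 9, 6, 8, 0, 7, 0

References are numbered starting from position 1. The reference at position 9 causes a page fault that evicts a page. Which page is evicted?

9

pos 1: 8 -> fault, frames [8]
pos 2: 0 -> fault, frames [8, 0]
pos 3: 8 -> hit
pos 4: 6 -> fault, evict 0, frames [8, 6]
pos 5: 7 -> fault, evict 8, frames [6, 7]
pos 6: 6 -> hit
pos 7: 9 -> fault, evict 7, frames [6, 9]
pos 8: 6 -> hit
pos 9: 8 -> fault, evict 9, frames [6, 8]
At position 9, page 9 is evicted.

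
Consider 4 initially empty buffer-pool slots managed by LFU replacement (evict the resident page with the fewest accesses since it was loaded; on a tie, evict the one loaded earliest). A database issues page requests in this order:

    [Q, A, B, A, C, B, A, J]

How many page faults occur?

Q → miss, frames {Q}
A → miss, frames {Q,A}
B → miss, frames {Q,A,B}
A → hit
C → miss, frames {Q,A,B,C}
B → hit
A → hit
J → miss, evict Q, frames {A,B,C,J}
Page faults: 5.

5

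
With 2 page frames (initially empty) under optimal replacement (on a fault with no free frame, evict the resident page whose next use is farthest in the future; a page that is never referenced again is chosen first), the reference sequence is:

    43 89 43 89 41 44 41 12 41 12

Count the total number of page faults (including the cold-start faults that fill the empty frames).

5

43: miss, frames (43)
89: miss, frames (43 89)
43: hit
89: hit
41: miss, evict 89, frames (43 41)
44: miss, evict 43, frames (41 44)
41: hit
12: miss, evict 44, frames (41 12)
41: hit
12: hit
Page faults: 5.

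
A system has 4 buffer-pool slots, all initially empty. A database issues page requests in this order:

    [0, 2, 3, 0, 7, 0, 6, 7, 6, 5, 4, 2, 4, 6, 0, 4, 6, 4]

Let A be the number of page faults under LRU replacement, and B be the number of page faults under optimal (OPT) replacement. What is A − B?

Under LRU: F F F . F . F . . F F F . . F . . . → 9 faults.
Under OPT: F F F . F . F . . F F . . . . . . . → 7 faults.
A − B = 9 − 7 = 2.

2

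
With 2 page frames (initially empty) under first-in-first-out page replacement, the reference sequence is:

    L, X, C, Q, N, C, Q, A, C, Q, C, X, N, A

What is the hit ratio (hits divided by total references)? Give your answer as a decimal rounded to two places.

L: fault, frames (L)
X: fault, frames (L X)
C: fault, evict L, frames (X C)
Q: fault, evict X, frames (C Q)
N: fault, evict C, frames (Q N)
C: fault, evict Q, frames (N C)
Q: fault, evict N, frames (C Q)
A: fault, evict C, frames (Q A)
C: fault, evict Q, frames (A C)
Q: fault, evict A, frames (C Q)
C: hit
X: fault, evict C, frames (Q X)
N: fault, evict Q, frames (X N)
A: fault, evict X, frames (N A)
Hits: 1 of 14 references → 1/14 = 0.0714.

0.07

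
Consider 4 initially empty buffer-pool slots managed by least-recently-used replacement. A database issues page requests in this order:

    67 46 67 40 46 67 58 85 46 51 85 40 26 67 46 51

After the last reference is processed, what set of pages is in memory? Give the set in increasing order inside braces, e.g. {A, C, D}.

67 -> miss, frames [67]
46 -> miss, frames [67, 46]
67 -> hit
40 -> miss, frames [46, 67, 40]
46 -> hit
67 -> hit
58 -> miss, frames [40, 46, 67, 58]
85 -> miss, evict 40, frames [46, 67, 58, 85]
46 -> hit
51 -> miss, evict 67, frames [58, 85, 46, 51]
85 -> hit
40 -> miss, evict 58, frames [46, 51, 85, 40]
26 -> miss, evict 46, frames [51, 85, 40, 26]
67 -> miss, evict 51, frames [85, 40, 26, 67]
46 -> miss, evict 85, frames [40, 26, 67, 46]
51 -> miss, evict 40, frames [26, 67, 46, 51]

{26, 46, 51, 67}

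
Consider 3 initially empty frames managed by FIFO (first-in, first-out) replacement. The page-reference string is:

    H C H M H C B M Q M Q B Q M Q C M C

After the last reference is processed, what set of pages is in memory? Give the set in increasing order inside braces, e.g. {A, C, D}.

{C, M, Q}

H: fault, frames {H}
C: fault, frames {H,C}
H: hit
M: fault, frames {H,C,M}
H: hit
C: hit
B: fault, evict H, frames {C,M,B}
M: hit
Q: fault, evict C, frames {M,B,Q}
M: hit
Q: hit
B: hit
Q: hit
M: hit
Q: hit
C: fault, evict M, frames {B,Q,C}
M: fault, evict B, frames {Q,C,M}
C: hit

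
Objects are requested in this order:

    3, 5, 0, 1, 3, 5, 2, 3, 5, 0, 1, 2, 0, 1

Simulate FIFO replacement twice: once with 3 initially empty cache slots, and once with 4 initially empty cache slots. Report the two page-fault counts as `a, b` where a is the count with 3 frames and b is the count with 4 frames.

9, 10

3 frames: F F F F F F F . . F F . . . → 9 faults.
4 frames: F F F F . . F F F F F F . . → 10 faults.
10 > 9: adding a frame increased faults — Belady's anomaly.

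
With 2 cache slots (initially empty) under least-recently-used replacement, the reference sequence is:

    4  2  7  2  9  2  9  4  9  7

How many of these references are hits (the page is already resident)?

4

4: miss, frames {4}
2: miss, frames {4,2}
7: miss, evict 4, frames {2,7}
2: hit
9: miss, evict 7, frames {2,9}
2: hit
9: hit
4: miss, evict 2, frames {9,4}
9: hit
7: miss, evict 4, frames {9,7}
Hits: 4.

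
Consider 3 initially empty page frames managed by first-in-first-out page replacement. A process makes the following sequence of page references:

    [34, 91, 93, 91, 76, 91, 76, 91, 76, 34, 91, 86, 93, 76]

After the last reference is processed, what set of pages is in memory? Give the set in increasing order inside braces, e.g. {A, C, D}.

34 → fault, frames (34)
91 → fault, frames (34 91)
93 → fault, frames (34 91 93)
91 → hit
76 → fault, evict 34, frames (91 93 76)
91 → hit
76 → hit
91 → hit
76 → hit
34 → fault, evict 91, frames (93 76 34)
91 → fault, evict 93, frames (76 34 91)
86 → fault, evict 76, frames (34 91 86)
93 → fault, evict 34, frames (91 86 93)
76 → fault, evict 91, frames (86 93 76)

{76, 86, 93}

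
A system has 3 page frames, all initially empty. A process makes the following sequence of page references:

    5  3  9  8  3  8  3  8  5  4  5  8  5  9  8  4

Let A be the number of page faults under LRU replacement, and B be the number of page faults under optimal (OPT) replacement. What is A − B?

Under LRU: F F F F . . . . F F . . . F . F → 8 faults.
Under OPT: F F F F . . . . . F . . . F . . → 6 faults.
A − B = 8 − 6 = 2.

2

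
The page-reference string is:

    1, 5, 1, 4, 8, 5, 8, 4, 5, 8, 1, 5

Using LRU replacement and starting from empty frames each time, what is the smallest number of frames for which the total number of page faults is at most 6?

f=1: 12 faults
f=2: 10 faults
f=3: 6 faults
f=4: 4 faults
Smallest f with faults ≤ 6 is 3.

3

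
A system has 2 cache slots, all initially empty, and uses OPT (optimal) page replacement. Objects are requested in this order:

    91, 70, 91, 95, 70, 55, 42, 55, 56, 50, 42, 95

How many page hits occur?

4

91 → miss, frames [91]
70 → miss, frames [91, 70]
91 → hit
95 → miss, evict 91, frames [70, 95]
70 → hit
55 → miss, evict 70, frames [95, 55]
42 → miss, evict 95, frames [55, 42]
55 → hit
56 → miss, evict 55, frames [42, 56]
50 → miss, evict 56, frames [42, 50]
42 → hit
95 → miss, evict 50, frames [42, 95]
Hits: 4.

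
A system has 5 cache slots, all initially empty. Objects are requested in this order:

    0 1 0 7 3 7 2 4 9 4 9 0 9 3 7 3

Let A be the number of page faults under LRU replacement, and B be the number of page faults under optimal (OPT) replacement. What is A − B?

3

Under LRU: F F . F F . F F F . . F . F F . → 10 faults.
Under OPT: F F . F F . F F F . . . . . . . → 7 faults.
A − B = 10 − 7 = 3.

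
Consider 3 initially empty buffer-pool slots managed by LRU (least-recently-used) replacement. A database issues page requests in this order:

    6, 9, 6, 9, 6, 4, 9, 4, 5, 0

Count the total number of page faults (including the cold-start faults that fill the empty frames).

5

6 → miss, frames (6)
9 → miss, frames (6 9)
6 → hit
9 → hit
6 → hit
4 → miss, frames (9 6 4)
9 → hit
4 → hit
5 → miss, evict 6, frames (9 4 5)
0 → miss, evict 9, frames (4 5 0)
Page faults: 5.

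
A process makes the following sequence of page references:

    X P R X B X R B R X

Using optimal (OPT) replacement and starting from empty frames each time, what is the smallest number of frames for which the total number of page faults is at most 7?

f=1: 10 faults
f=2: 6 faults
f=3: 4 faults
f=4: 4 faults
Smallest f with faults ≤ 7 is 2.

2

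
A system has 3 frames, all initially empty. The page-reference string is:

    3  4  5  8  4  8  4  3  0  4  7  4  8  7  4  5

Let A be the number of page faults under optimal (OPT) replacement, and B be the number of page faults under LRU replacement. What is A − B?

-2

Under OPT: F F F F . . . . F . F . . . . F → 7 faults.
Under LRU: F F F F . . . F F . F . F . . F → 9 faults.
A − B = 7 − 9 = -2.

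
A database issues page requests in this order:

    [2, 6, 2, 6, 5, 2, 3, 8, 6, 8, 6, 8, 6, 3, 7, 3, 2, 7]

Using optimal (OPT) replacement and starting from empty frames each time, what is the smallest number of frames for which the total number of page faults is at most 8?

f=1: 18 faults
f=2: 9 faults
f=3: 7 faults
f=4: 6 faults
f=5: 6 faults
f=6: 6 faults
Smallest f with faults ≤ 8 is 3.

3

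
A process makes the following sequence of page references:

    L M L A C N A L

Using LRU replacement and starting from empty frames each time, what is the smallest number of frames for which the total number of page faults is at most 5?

4

f=1: 8 faults
f=2: 7 faults
f=3: 6 faults
f=4: 5 faults
f=5: 5 faults
Smallest f with faults ≤ 5 is 4.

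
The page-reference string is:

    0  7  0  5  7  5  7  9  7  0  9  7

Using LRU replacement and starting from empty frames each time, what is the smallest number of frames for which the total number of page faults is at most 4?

f=1: 12 faults
f=2: 8 faults
f=3: 5 faults
f=4: 4 faults
Smallest f with faults ≤ 4 is 4.

4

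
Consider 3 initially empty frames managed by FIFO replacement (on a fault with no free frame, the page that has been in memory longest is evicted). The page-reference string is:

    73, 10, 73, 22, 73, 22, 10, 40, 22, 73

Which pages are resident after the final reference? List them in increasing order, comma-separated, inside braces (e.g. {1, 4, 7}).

73: miss, frames [73]
10: miss, frames [73, 10]
73: hit
22: miss, frames [73, 10, 22]
73: hit
22: hit
10: hit
40: miss, evict 73, frames [10, 22, 40]
22: hit
73: miss, evict 10, frames [22, 40, 73]

{22, 40, 73}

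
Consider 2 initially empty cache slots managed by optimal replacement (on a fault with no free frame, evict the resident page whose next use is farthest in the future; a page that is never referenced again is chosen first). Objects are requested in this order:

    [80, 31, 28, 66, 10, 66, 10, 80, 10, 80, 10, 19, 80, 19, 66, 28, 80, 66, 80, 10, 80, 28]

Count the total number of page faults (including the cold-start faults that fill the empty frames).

12

80 → miss, frames (80)
31 → miss, frames (80 31)
28 → miss, evict 31, frames (80 28)
66 → miss, evict 28, frames (80 66)
10 → miss, evict 80, frames (66 10)
66 → hit
10 → hit
80 → miss, evict 66, frames (10 80)
10 → hit
80 → hit
10 → hit
19 → miss, evict 10, frames (80 19)
80 → hit
19 → hit
66 → miss, evict 19, frames (80 66)
28 → miss, evict 66, frames (80 28)
80 → hit
66 → miss, evict 28, frames (80 66)
80 → hit
10 → miss, evict 66, frames (80 10)
80 → hit
28 → miss, evict 10, frames (80 28)
Page faults: 12.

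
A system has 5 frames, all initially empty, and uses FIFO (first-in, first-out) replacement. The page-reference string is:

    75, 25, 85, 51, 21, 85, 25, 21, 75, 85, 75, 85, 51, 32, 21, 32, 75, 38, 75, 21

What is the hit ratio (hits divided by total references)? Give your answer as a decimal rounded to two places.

75 → miss, frames {75}
25 → miss, frames {75,25}
85 → miss, frames {75,25,85}
51 → miss, frames {75,25,85,51}
21 → miss, frames {75,25,85,51,21}
85 → hit
25 → hit
21 → hit
75 → hit
85 → hit
75 → hit
85 → hit
51 → hit
32 → miss, evict 75, frames {25,85,51,21,32}
21 → hit
32 → hit
75 → miss, evict 25, frames {85,51,21,32,75}
38 → miss, evict 85, frames {51,21,32,75,38}
75 → hit
21 → hit
Hits: 12 of 20 references → 12/20 = 0.6000.

0.60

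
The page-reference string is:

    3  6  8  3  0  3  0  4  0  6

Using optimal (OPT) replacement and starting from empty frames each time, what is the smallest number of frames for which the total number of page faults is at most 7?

f=1: 10 faults
f=2: 6 faults
f=3: 5 faults
f=4: 5 faults
f=5: 5 faults
Smallest f with faults ≤ 7 is 2.

2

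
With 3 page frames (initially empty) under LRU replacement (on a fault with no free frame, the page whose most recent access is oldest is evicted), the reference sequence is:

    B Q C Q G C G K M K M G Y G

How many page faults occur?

7

B: fault, frames [B]
Q: fault, frames [B, Q]
C: fault, frames [B, Q, C]
Q: hit
G: fault, evict B, frames [C, Q, G]
C: hit
G: hit
K: fault, evict Q, frames [C, G, K]
M: fault, evict C, frames [G, K, M]
K: hit
M: hit
G: hit
Y: fault, evict K, frames [M, G, Y]
G: hit
Page faults: 7.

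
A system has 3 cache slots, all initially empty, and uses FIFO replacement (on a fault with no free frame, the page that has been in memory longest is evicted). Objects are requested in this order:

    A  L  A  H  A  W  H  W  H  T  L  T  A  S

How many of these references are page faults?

A -> miss, frames [A]
L -> miss, frames [A, L]
A -> hit
H -> miss, frames [A, L, H]
A -> hit
W -> miss, evict A, frames [L, H, W]
H -> hit
W -> hit
H -> hit
T -> miss, evict L, frames [H, W, T]
L -> miss, evict H, frames [W, T, L]
T -> hit
A -> miss, evict W, frames [T, L, A]
S -> miss, evict T, frames [L, A, S]
Page faults: 8.

8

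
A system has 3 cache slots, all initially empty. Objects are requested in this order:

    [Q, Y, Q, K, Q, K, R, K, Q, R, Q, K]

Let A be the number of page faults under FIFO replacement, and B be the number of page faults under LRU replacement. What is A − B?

Under FIFO: F F . F . . F . F . . . → 5 faults.
Under LRU: F F . F . . F . . . . . → 4 faults.
A − B = 5 − 4 = 1.

1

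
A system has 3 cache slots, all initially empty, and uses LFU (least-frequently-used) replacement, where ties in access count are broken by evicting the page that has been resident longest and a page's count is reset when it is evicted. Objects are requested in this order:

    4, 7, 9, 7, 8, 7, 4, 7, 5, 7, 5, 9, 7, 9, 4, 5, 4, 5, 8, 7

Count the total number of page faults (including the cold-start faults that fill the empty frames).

4 → fault, frames (4)
7 → fault, frames (4 7)
9 → fault, frames (4 7 9)
7 → hit
8 → fault, evict 4, frames (7 9 8)
7 → hit
4 → fault, evict 9, frames (7 8 4)
7 → hit
5 → fault, evict 8, frames (7 4 5)
7 → hit
5 → hit
9 → fault, evict 4, frames (7 5 9)
7 → hit
9 → hit
4 → fault, evict 5, frames (7 9 4)
5 → fault, evict 4, frames (7 9 5)
4 → fault, evict 5, frames (7 9 4)
5 → fault, evict 4, frames (7 9 5)
8 → fault, evict 5, frames (7 9 8)
7 → hit
Page faults: 12.

12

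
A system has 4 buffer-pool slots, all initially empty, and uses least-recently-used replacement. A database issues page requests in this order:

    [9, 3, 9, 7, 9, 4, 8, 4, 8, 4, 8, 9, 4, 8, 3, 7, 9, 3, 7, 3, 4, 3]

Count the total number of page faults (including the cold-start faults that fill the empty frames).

9: miss, frames {9}
3: miss, frames {9,3}
9: hit
7: miss, frames {3,9,7}
9: hit
4: miss, frames {3,7,9,4}
8: miss, evict 3, frames {7,9,4,8}
4: hit
8: hit
4: hit
8: hit
9: hit
4: hit
8: hit
3: miss, evict 7, frames {9,4,8,3}
7: miss, evict 9, frames {4,8,3,7}
9: miss, evict 4, frames {8,3,7,9}
3: hit
7: hit
3: hit
4: miss, evict 8, frames {9,7,3,4}
3: hit
Page faults: 9.

9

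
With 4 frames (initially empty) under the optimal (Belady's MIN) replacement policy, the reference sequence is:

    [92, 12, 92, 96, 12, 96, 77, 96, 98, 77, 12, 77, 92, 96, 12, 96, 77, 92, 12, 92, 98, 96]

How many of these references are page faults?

7

92 → miss, frames (92)
12 → miss, frames (92 12)
92 → hit
96 → miss, frames (92 12 96)
12 → hit
96 → hit
77 → miss, frames (92 12 96 77)
96 → hit
98 → miss, evict 96, frames (92 12 77 98)
77 → hit
12 → hit
77 → hit
92 → hit
96 → miss, evict 98, frames (92 12 77 96)
12 → hit
96 → hit
77 → hit
92 → hit
12 → hit
92 → hit
98 → miss, evict 77, frames (92 12 96 98)
96 → hit
Page faults: 7.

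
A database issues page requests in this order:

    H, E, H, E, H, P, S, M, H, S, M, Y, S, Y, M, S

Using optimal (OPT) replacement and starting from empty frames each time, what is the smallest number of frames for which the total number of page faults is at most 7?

3

f=1: 16 faults
f=2: 8 faults
f=3: 6 faults
f=4: 6 faults
f=5: 6 faults
f=6: 6 faults
Smallest f with faults ≤ 7 is 3.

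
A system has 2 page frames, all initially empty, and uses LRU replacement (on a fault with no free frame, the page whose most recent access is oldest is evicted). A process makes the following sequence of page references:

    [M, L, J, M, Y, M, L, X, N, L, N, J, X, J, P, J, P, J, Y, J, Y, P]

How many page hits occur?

8

M → miss, frames [M]
L → miss, frames [M, L]
J → miss, evict M, frames [L, J]
M → miss, evict L, frames [J, M]
Y → miss, evict J, frames [M, Y]
M → hit
L → miss, evict Y, frames [M, L]
X → miss, evict M, frames [L, X]
N → miss, evict L, frames [X, N]
L → miss, evict X, frames [N, L]
N → hit
J → miss, evict L, frames [N, J]
X → miss, evict N, frames [J, X]
J → hit
P → miss, evict X, frames [J, P]
J → hit
P → hit
J → hit
Y → miss, evict P, frames [J, Y]
J → hit
Y → hit
P → miss, evict J, frames [Y, P]
Hits: 8.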